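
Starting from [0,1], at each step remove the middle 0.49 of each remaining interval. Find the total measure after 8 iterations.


Step 1: At each step, fraction remaining = 1 - 0.49 = 0.51
Step 2: After 8 steps, measure = (0.51)^8
Result = 0.004577


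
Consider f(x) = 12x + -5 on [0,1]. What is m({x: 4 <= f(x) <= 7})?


f^(-1)([4, 7]) = {x : 4 <= 12x + -5 <= 7}
Solving: (4 - -5)/12 <= x <= (7 - -5)/12
= [0.75, 1]
Intersecting with [0,1]: [0.75, 1]
Measure = 1 - 0.75 = 0.25


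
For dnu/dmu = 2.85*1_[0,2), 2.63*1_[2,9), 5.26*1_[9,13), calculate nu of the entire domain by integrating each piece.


Integrate each piece of the Radon-Nikodym derivative:
Step 1: integral_0^2 2.85 dx = 2.85*(2-0) = 2.85*2 = 5.7
Step 2: integral_2^9 2.63 dx = 2.63*(9-2) = 2.63*7 = 18.41
Step 3: integral_9^13 5.26 dx = 5.26*(13-9) = 5.26*4 = 21.04
Total: 5.7 + 18.41 + 21.04 = 45.15


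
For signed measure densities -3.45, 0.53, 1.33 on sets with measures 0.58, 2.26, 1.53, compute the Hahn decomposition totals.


Step 1: Compute signed measure on each set:
  Set 1: -3.45 * 0.58 = -2.001
  Set 2: 0.53 * 2.26 = 1.1978
  Set 3: 1.33 * 1.53 = 2.0349
Step 2: Total signed measure = (-2.001) + (1.1978) + (2.0349)
     = 1.2317
Step 3: Positive part mu+(X) = sum of positive contributions = 3.2327
Step 4: Negative part mu-(X) = |sum of negative contributions| = 2.001


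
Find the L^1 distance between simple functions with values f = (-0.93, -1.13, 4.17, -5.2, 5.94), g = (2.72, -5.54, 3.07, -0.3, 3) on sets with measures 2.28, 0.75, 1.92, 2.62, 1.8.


Step 1: Compute differences f_i - g_i:
  -0.93 - 2.72 = -3.65
  -1.13 - -5.54 = 4.41
  4.17 - 3.07 = 1.1
  -5.2 - -0.3 = -4.9
  5.94 - 3 = 2.94
Step 2: Compute |diff|^1 * measure for each set:
  |-3.65|^1 * 2.28 = 3.65 * 2.28 = 8.322
  |4.41|^1 * 0.75 = 4.41 * 0.75 = 3.3075
  |1.1|^1 * 1.92 = 1.1 * 1.92 = 2.112
  |-4.9|^1 * 2.62 = 4.9 * 2.62 = 12.838
  |2.94|^1 * 1.8 = 2.94 * 1.8 = 5.292
Step 3: Sum = 31.8715
Step 4: ||f-g||_1 = (31.8715)^(1/1) = 31.8715


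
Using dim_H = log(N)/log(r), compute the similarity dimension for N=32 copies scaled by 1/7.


For a self-similar set with N copies scaled by 1/r:
dim_H = log(N)/log(r) = log(32)/log(7)
= 3.465736/1.94591
= 1.781036


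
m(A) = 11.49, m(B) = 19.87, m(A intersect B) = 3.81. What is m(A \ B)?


m(A \ B) = m(A) - m(A n B)
= 11.49 - 3.81
= 7.68


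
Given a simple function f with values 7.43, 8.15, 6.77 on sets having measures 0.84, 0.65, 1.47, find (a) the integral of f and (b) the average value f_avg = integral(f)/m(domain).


Step 1: Integral = sum(value_i * measure_i)
= 7.43*0.84 + 8.15*0.65 + 6.77*1.47
= 6.2412 + 5.2975 + 9.9519
= 21.4906
Step 2: Total measure of domain = 0.84 + 0.65 + 1.47 = 2.96
Step 3: Average value = 21.4906 / 2.96 = 7.260338


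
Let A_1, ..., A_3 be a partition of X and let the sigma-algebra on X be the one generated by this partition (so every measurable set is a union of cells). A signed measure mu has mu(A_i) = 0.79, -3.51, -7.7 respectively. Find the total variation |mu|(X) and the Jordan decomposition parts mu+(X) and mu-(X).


Step 1: Every measurable set is a union of atoms (the cells / points), so a Hahn decomposition is
  obtained by grouping atoms by sign: P = union of atoms with mu > 0, N = union of the remaining atoms.
  Atoms in P (indices): 1;  atoms in N (indices): 2, 3
  Positive values: 0.79
  Negative values: -3.51, -7.7
Step 2: mu+(X) = mu(P) = sum of positive atom values = 0.79
Step 3: mu-(X) = -mu(N) = sum of |negative atom values| = 11.21
Step 4: |mu|(X) = mu+(X) + mu-(X) = 0.79 + 11.21 = 12


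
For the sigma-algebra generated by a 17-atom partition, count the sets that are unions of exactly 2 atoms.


Each element of F is a union of some subset of the 17 atoms.
Elements that are unions of exactly 2 atoms correspond to 2-element subsets of the 17 atoms.
Count = C(17, 2) = 17! / (2! * 15!) = 136.


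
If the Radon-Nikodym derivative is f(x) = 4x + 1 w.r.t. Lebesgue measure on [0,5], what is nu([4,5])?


nu(A) = integral_A (dnu/dmu) dmu = integral_4^5 (4x + 1) dx
Step 1: Antiderivative F(x) = (4/2)x^2 + 1x
Step 2: F(5) = (4/2)*5^2 + 1*5 = 50 + 5 = 55
Step 3: F(4) = (4/2)*4^2 + 1*4 = 32 + 4 = 36
Step 4: nu([4,5]) = F(5) - F(4) = 55 - 36 = 19


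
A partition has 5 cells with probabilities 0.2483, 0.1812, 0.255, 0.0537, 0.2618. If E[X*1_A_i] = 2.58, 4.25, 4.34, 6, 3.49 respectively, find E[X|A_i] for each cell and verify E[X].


For each cell A_i: E[X|A_i] = E[X*1_A_i] / P(A_i)
Step 1: E[X|A_1] = 2.58 / 0.2483 = 10.390656
Step 2: E[X|A_2] = 4.25 / 0.1812 = 23.454746
Step 3: E[X|A_3] = 4.34 / 0.255 = 17.019608
Step 4: E[X|A_4] = 6 / 0.0537 = 111.731844
Step 5: E[X|A_5] = 3.49 / 0.2618 = 13.330787
Verification: E[X] = sum E[X*1_A_i] = 2.58 + 4.25 + 4.34 + 6 + 3.49 = 20.66


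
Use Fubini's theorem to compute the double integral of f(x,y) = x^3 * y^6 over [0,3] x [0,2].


By Fubini's theorem, the double integral factors as a product of single integrals:
Step 1: integral_0^3 x^3 dx = [x^4/4] from 0 to 3
     = 3^4/4 = 20.25
Step 2: integral_0^2 y^6 dy = [y^7/7] from 0 to 2
     = 2^7/7 = 18.285714
Step 3: Double integral = 20.25 * 18.285714 = 370.285714


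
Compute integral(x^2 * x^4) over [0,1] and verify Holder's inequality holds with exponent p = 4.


Step 1: Exact integral of f*g = integral(x^6, 0, 1) = 1/7
     = 0.142857
Step 2: Holder bound with p=4, q=1.333333:
  ||f||_p = (integral x^8 dx)^(1/4) = (1/9)^(1/4) = 0.57735
  ||g||_q = (integral x^5.333333 dx)^(1/1.333333) = (1/6.333333)^(1/1.333333) = 0.250482
Step 3: Holder bound = ||f||_p * ||g||_q = 0.57735 * 0.250482 = 0.144616
Verification: 0.142857 <= 0.144616 (Holder holds)


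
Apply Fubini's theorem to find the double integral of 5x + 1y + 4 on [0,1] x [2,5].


By Fubini, integrate in x first, then y.
Step 1: Fix y, integrate over x in [0,1]:
  integral(5x + 1y + 4, x=0..1)
  = 5*(1^2 - 0^2)/2 + (1y + 4)*(1 - 0)
  = 2.5 + (1y + 4)*1
  = 2.5 + 1y + 4
  = 6.5 + 1y
Step 2: Integrate over y in [2,5]:
  integral(6.5 + 1y, y=2..5)
  = 6.5*3 + 1*(5^2 - 2^2)/2
  = 19.5 + 10.5
  = 30


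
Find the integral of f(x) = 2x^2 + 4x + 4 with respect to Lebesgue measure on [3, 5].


The Lebesgue integral of a Riemann-integrable function agrees with the Riemann integral.
Antiderivative F(x) = (2/3)x^3 + (4/2)x^2 + 4x
F(5) = (2/3)*5^3 + (4/2)*5^2 + 4*5
     = (2/3)*125 + (4/2)*25 + 4*5
     = 83.333333 + 50 + 20
     = 153.333333
F(3) = 48
Integral = F(5) - F(3) = 153.333333 - 48 = 105.333333


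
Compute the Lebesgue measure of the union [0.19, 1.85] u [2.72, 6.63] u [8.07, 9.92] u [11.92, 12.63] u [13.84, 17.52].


For pairwise disjoint intervals, m(union) = sum of lengths.
= (1.85 - 0.19) + (6.63 - 2.72) + (9.92 - 8.07) + (12.63 - 11.92) + (17.52 - 13.84)
= 1.66 + 3.91 + 1.85 + 0.71 + 3.68
= 11.81


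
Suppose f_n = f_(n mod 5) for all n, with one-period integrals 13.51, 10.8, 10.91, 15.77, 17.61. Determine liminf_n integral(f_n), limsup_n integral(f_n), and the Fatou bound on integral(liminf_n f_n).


The sequence (integral(f_n)) is periodic with period 5, repeating the values 13.51, 10.8, 10.91, 15.77, 17.61 indefinitely.
Step 1: For a periodic sequence, every tail (a_m, a_(m+1), ...) contains all 5 period values infinitely often.
Step 2: Hence inf of every tail = min of the period values = min(13.51, 10.8, 10.91, 15.77, 17.61) = 10.8.
        liminf_n integral(f_n) = sup over m of (inf of tail from m) = 10.8.
Step 3: Similarly sup of every tail = max of the period values = 17.61.
        limsup_n integral(f_n) = 17.61.
Step 4: Fatou's lemma: integral(liminf_n f_n) <= liminf_n integral(f_n) = 10.8.
        So the integral of the pointwise liminf is at most 10.8.


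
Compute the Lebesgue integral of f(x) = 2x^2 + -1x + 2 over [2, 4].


The Lebesgue integral of a Riemann-integrable function agrees with the Riemann integral.
Antiderivative F(x) = (2/3)x^3 + (-1/2)x^2 + 2x
F(4) = (2/3)*4^3 + (-1/2)*4^2 + 2*4
     = (2/3)*64 + (-1/2)*16 + 2*4
     = 42.666667 + -8 + 8
     = 42.666667
F(2) = 7.333333
Integral = F(4) - F(2) = 42.666667 - 7.333333 = 35.333333


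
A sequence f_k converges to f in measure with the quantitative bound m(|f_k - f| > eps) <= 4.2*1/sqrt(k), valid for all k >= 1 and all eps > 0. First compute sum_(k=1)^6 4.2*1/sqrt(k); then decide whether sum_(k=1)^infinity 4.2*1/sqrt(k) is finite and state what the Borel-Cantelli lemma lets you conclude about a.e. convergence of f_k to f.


Step 1: List the terms 4.2*1/sqrt(k) for k = 1 to 6:
  k=1: 4.2
  k=2: 2.969848
  k=3: 2.424871
  k=4: 2.1
  k=5: 1.878297
  k=6: 1.714643
Step 2: Partial sum = 4.2 + 2.969848 + 2.424871 + 2.1 + 1.878297 + 1.714643
     = 15.28766
Step 3: The full series sum_(k>=1) 4.2*1/sqrt(k) diverges (p-series with p = 1/2 <= 1; a nonzero constant multiple of a divergent series diverges).
Step 4: The (first) Borel-Cantelli lemma requires a summable sequence of measures, so it does not apply here;
        from this bound alone no conclusion about a.e. convergence can be drawn (convergence in measure still
        gives an a.e.-convergent subsequence, but not a.e. convergence of the whole sequence).
Conclusion: series diverges; Borel-Cantelli is inconclusive about a.e. convergence of f_k.


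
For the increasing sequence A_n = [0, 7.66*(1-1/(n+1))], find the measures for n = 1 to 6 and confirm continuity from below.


By continuity of measure from below: if A_n increases to A, then m(A_n) -> m(A).
Here A = [0, 7.66], so m(A) = 7.66
Step 1: a_1 = 7.66*(1 - 1/2) = 3.83, m(A_1) = 3.83
Step 2: a_2 = 7.66*(1 - 1/3) = 5.1067, m(A_2) = 5.1067
Step 3: a_3 = 7.66*(1 - 1/4) = 5.745, m(A_3) = 5.745
Step 4: a_4 = 7.66*(1 - 1/5) = 6.128, m(A_4) = 6.128
Step 5: a_5 = 7.66*(1 - 1/6) = 6.3833, m(A_5) = 6.3833
Step 6: a_6 = 7.66*(1 - 1/7) = 6.5657, m(A_6) = 6.5657
Limit: m(A_n) -> m([0,7.66]) = 7.66


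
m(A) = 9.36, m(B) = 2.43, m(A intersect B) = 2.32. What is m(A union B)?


By inclusion-exclusion: m(A u B) = m(A) + m(B) - m(A n B)
= 9.36 + 2.43 - 2.32
= 9.47


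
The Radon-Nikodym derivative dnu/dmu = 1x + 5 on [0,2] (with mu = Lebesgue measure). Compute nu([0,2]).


nu(A) = integral_A (dnu/dmu) dmu = integral_0^2 (1x + 5) dx
Step 1: Antiderivative F(x) = (1/2)x^2 + 5x
Step 2: F(2) = (1/2)*2^2 + 5*2 = 2 + 10 = 12
Step 3: F(0) = (1/2)*0^2 + 5*0 = 0.0 + 0 = 0.0
Step 4: nu([0,2]) = F(2) - F(0) = 12 - 0.0 = 12


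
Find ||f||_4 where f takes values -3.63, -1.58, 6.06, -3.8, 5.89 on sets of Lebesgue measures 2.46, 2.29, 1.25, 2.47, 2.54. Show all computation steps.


Step 1: Compute |f_i|^4 for each value:
  |-3.63|^4 = 173.630694
  |-1.58|^4 = 6.232013
  |6.06|^4 = 1348.622797
  |-3.8|^4 = 208.5136
  |5.89|^4 = 1203.541802
Step 2: Multiply by measures and sum:
  173.630694 * 2.46 = 427.131506
  6.232013 * 2.29 = 14.27131
  1348.622797 * 1.25 = 1685.778496
  208.5136 * 2.47 = 515.028592
  1203.541802 * 2.54 = 3056.996178
Sum = 427.131506 + 14.27131 + 1685.778496 + 515.028592 + 3056.996178 = 5699.206082
Step 3: Take the p-th root:
||f||_4 = (5699.206082)^(1/4) = 8.688676


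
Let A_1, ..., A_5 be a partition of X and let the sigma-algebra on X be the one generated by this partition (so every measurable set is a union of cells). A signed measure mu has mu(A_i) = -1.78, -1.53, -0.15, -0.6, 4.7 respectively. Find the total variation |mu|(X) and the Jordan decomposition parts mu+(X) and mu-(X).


Step 1: Every measurable set is a union of atoms (the cells / points), so a Hahn decomposition is
  obtained by grouping atoms by sign: P = union of atoms with mu > 0, N = union of the remaining atoms.
  Atoms in P (indices): 5;  atoms in N (indices): 1, 2, 3, 4
  Positive values: 4.7
  Negative values: -1.78, -1.53, -0.15, -0.6
Step 2: mu+(X) = mu(P) = sum of positive atom values = 4.7
Step 3: mu-(X) = -mu(N) = sum of |negative atom values| = 4.06
Step 4: |mu|(X) = mu+(X) + mu-(X) = 4.7 + 4.06 = 8.76


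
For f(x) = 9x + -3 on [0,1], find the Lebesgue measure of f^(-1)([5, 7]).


f^(-1)([5, 7]) = {x : 5 <= 9x + -3 <= 7}
Solving: (5 - -3)/9 <= x <= (7 - -3)/9
= [0.888889, 1.111111]
Intersecting with [0,1]: [0.888889, 1]
Measure = 1 - 0.888889 = 0.111111


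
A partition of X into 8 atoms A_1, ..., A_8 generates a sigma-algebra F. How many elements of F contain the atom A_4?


Each element of F is a union of some subset S of the 8 atoms.
The element contains A_4 iff A_4 is in S.
So we count subsets S of {A_1,...,A_8} with A_4 in S: choose freely among the other 7 atoms.
Count = 2^(8-1) = 2^7 = 128.


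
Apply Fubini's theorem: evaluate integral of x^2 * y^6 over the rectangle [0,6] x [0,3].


By Fubini's theorem, the double integral factors as a product of single integrals:
Step 1: integral_0^6 x^2 dx = [x^3/3] from 0 to 6
     = 6^3/3 = 72
Step 2: integral_0^3 y^6 dy = [y^7/7] from 0 to 3
     = 3^7/7 = 312.428571
Step 3: Double integral = 72 * 312.428571 = 22494.857143


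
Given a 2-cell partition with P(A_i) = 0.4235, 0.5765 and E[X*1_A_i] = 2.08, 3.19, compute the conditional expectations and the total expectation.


For each cell A_i: E[X|A_i] = E[X*1_A_i] / P(A_i)
Step 1: E[X|A_1] = 2.08 / 0.4235 = 4.911452
Step 2: E[X|A_2] = 3.19 / 0.5765 = 5.533391
Verification: E[X] = sum E[X*1_A_i] = 2.08 + 3.19 = 5.27


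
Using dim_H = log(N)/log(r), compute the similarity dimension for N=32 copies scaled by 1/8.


For a self-similar set with N copies scaled by 1/r:
dim_H = log(N)/log(r) = log(32)/log(8)
= 3.465736/2.079442
= 1.666667


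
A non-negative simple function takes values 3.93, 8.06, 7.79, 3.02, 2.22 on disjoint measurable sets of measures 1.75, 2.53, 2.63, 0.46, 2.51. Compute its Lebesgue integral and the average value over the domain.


Step 1: Integral = sum(value_i * measure_i)
= 3.93*1.75 + 8.06*2.53 + 7.79*2.63 + 3.02*0.46 + 2.22*2.51
= 6.8775 + 20.3918 + 20.4877 + 1.3892 + 5.5722
= 54.7184
Step 2: Total measure of domain = 1.75 + 2.53 + 2.63 + 0.46 + 2.51 = 9.88
Step 3: Average value = 54.7184 / 9.88 = 5.5383


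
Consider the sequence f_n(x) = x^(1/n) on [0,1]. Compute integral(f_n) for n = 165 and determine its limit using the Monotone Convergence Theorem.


At n = 165: f_165(x) = x^(1/165).
Step 1: integral(x^(1/165), 0, 1) = [x^(1/165+1) / (1/165+1)] from 0 to 1
     = 1 / (1/165 + 1) = 1 / ((165+1)/165) = 165/(165+1)
     = 165/166 = 0.993976
Step 2: As n -> infinity, f_n(x) = x^(1/n) -> 1 for x in (0,1], and f_n is increasing in n.
By MCT, lim_n integral(f_n) = integral(lim_n f_n) = integral(1, 0, 1) = 1.
Step 3: Verify convergence: 165/166 = 0.993976 -> 1


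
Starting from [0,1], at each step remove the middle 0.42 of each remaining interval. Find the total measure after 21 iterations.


Step 1: At each step, fraction remaining = 1 - 0.42 = 0.58
Step 2: After 21 steps, measure = (0.58)^21
Result = 1.076435e-05


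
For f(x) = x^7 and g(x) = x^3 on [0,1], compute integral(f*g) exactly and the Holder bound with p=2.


Step 1: Exact integral of f*g = integral(x^10, 0, 1) = 1/11
     = 0.090909
Step 2: Holder bound with p=2, q=2:
  ||f||_p = (integral x^14 dx)^(1/2) = (1/15)^(1/2) = 0.258199
  ||g||_q = (integral x^6 dx)^(1/2) = (1/7)^(1/2) = 0.377964
Step 3: Holder bound = ||f||_p * ||g||_q = 0.258199 * 0.377964 = 0.09759
Verification: 0.090909 <= 0.09759 (Holder holds)


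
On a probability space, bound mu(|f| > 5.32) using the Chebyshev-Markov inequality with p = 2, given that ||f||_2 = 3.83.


Chebyshev/Markov inequality: mu(|f| > eps) <= (||f||_p / eps)^p
Step 1: ||f||_2 / eps = 3.83 / 5.32 = 0.719925
Step 2: Raise to power p = 2:
  (0.719925)^2 = 0.518292
Step 3: Therefore mu(|f| > 5.32) <= 0.518292


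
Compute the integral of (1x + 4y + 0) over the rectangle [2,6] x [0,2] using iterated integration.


By Fubini, integrate in x first, then y.
Step 1: Fix y, integrate over x in [2,6]:
  integral(1x + 4y + 0, x=2..6)
  = 1*(6^2 - 2^2)/2 + (4y + 0)*(6 - 2)
  = 16 + (4y + 0)*4
  = 16 + 16y + 0
  = 16 + 16y
Step 2: Integrate over y in [0,2]:
  integral(16 + 16y, y=0..2)
  = 16*2 + 16*(2^2 - 0^2)/2
  = 32 + 32
  = 64


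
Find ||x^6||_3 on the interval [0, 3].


Step 1: ||f||_3 = (integral_0^3 |x^6|^3 dx)^(1/3)
     = (integral_0^3 x^18 dx)^(1/3)
Step 2: integral_0^3 x^18 dx = [x^19/(19)] from 0 to 3 = 3^19/19
     = 1162261467/19 = 6.117166e+07
Step 3: ||f||_3 = (6.117166e+07)^(1/3) = 394.018621


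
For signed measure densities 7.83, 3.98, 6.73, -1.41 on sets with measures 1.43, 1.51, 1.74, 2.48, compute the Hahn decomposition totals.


Step 1: Compute signed measure on each set:
  Set 1: 7.83 * 1.43 = 11.1969
  Set 2: 3.98 * 1.51 = 6.0098
  Set 3: 6.73 * 1.74 = 11.7102
  Set 4: -1.41 * 2.48 = -3.4968
Step 2: Total signed measure = (11.1969) + (6.0098) + (11.7102) + (-3.4968)
     = 25.4201
Step 3: Positive part mu+(X) = sum of positive contributions = 28.9169
Step 4: Negative part mu-(X) = |sum of negative contributions| = 3.4968


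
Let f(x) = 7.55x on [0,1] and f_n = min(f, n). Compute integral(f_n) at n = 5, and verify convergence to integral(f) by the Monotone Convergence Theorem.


f(x) = 7.55x on [0,1]; f_n(x) = min(7.55x, n). At n = 5:
Step 1: f(x) reaches 5 at x = 5/7.55 = 0.662252
Step 2: integral(f_5) = integral(7.55x, 0, 0.662252) + integral(5, 0.662252, 1)
       = 7.55*0.662252^2/2 + 5*(1 - 0.662252)
       = 1.655629 + 1.688742
       = 3.344371
Step 3: As n -> infinity, f_n increases to f, so by MCT integral(f_n) -> integral(f) = 7.55/2 = 3.775.
Convergence: integral(f_5) = 3.344371 -> 3.775 as n -> infinity


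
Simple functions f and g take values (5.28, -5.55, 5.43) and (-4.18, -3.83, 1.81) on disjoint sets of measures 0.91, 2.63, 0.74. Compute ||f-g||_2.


Step 1: Compute differences f_i - g_i:
  5.28 - -4.18 = 9.46
  -5.55 - -3.83 = -1.72
  5.43 - 1.81 = 3.62
Step 2: Compute |diff|^2 * measure for each set:
  |9.46|^2 * 0.91 = 89.4916 * 0.91 = 81.437356
  |-1.72|^2 * 2.63 = 2.9584 * 2.63 = 7.780592
  |3.62|^2 * 0.74 = 13.1044 * 0.74 = 9.697256
Step 3: Sum = 98.915204
Step 4: ||f-g||_2 = (98.915204)^(1/2) = 9.945612


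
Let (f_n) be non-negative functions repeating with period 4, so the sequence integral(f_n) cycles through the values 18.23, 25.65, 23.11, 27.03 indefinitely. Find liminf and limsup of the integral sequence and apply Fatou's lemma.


The sequence (integral(f_n)) is periodic with period 4, repeating the values 18.23, 25.65, 23.11, 27.03 indefinitely.
Step 1: For a periodic sequence, every tail (a_m, a_(m+1), ...) contains all 4 period values infinitely often.
Step 2: Hence inf of every tail = min of the period values = min(18.23, 25.65, 23.11, 27.03) = 18.23.
        liminf_n integral(f_n) = sup over m of (inf of tail from m) = 18.23.
Step 3: Similarly sup of every tail = max of the period values = 27.03.
        limsup_n integral(f_n) = 27.03.
Step 4: Fatou's lemma: integral(liminf_n f_n) <= liminf_n integral(f_n) = 18.23.
        So the integral of the pointwise liminf is at most 18.23.


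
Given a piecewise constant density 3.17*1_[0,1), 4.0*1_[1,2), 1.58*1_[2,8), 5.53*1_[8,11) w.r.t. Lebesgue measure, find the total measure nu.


Integrate each piece of the Radon-Nikodym derivative:
Step 1: integral_0^1 3.17 dx = 3.17*(1-0) = 3.17*1 = 3.17
Step 2: integral_1^2 4.0 dx = 4.0*(2-1) = 4.0*1 = 4
Step 3: integral_2^8 1.58 dx = 1.58*(8-2) = 1.58*6 = 9.48
Step 4: integral_8^11 5.53 dx = 5.53*(11-8) = 5.53*3 = 16.59
Total: 3.17 + 4 + 9.48 + 16.59 = 33.24


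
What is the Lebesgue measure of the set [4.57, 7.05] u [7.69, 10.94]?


For pairwise disjoint intervals, m(union) = sum of lengths.
= (7.05 - 4.57) + (10.94 - 7.69)
= 2.48 + 3.25
= 5.73


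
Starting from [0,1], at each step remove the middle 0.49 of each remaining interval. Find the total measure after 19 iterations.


Step 1: At each step, fraction remaining = 1 - 0.49 = 0.51
Step 2: After 19 steps, measure = (0.51)^19
Result = 2.778647e-06


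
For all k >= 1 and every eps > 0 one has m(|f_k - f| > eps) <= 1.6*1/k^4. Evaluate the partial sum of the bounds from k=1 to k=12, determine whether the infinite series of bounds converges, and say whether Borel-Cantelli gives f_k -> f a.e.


Step 1: List the terms 1.6*1/k^4 for k = 1 to 12:
  k=1: 1.6
  k=2: 0.1
  k=3: 0.019753
  k=4: 0.00625
  k=5: 0.00256
  k=6: 0.001235
  k=7: 6.663890e-04
  k=8: 3.906250e-04
  k=9: 2.438653e-04
  k=10: 1.600000e-04
  k=11: 1.092822e-04
  k=12: 7.716049e-05
Step 2: Partial sum = 1.6 + 0.1 + 0.019753 + 0.00625 + 0.00256 + 0.001235 + 6.663890e-04 + 3.906250e-04 + 2.438653e-04 + 1.600000e-04 + 1.092822e-04 + 7.716049e-05
     = 1.731445
Step 3: The full series sum_(k>=1) 1.6*1/k^4 converges (p-series with p = 4 > 1; a constant multiple of a convergent series converges).
Step 4: Fix eps > 0. Since sum_k m(|f_k - f| > eps) < infinity, the Borel-Cantelli lemma gives
        m(limsup_k {|f_k - f| > eps}) = 0, i.e. for a.e. x, |f_k(x) - f(x)| <= eps for all large k.
        Applying this with eps = 1/j for j = 1, 2, ... and intersecting the countably many full-measure sets,
        for a.e. x we get limsup_k |f_k(x) - f(x)| <= 1/j for every j, hence f_k -> f almost everywhere.
Conclusion: series converges; Borel-Cantelli yields f_k -> f a.e.


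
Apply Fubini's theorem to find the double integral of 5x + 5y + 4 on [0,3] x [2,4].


By Fubini, integrate in x first, then y.
Step 1: Fix y, integrate over x in [0,3]:
  integral(5x + 5y + 4, x=0..3)
  = 5*(3^2 - 0^2)/2 + (5y + 4)*(3 - 0)
  = 22.5 + (5y + 4)*3
  = 22.5 + 15y + 12
  = 34.5 + 15y
Step 2: Integrate over y in [2,4]:
  integral(34.5 + 15y, y=2..4)
  = 34.5*2 + 15*(4^2 - 2^2)/2
  = 69 + 90
  = 159


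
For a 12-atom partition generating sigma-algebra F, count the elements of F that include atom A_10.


Each element of F is a union of some subset S of the 12 atoms.
The element contains A_10 iff A_10 is in S.
So we count subsets S of {A_1,...,A_12} with A_10 in S: choose freely among the other 11 atoms.
Count = 2^(12-1) = 2^11 = 2048.


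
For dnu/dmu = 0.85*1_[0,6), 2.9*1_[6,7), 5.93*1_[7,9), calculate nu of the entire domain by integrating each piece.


Integrate each piece of the Radon-Nikodym derivative:
Step 1: integral_0^6 0.85 dx = 0.85*(6-0) = 0.85*6 = 5.1
Step 2: integral_6^7 2.9 dx = 2.9*(7-6) = 2.9*1 = 2.9
Step 3: integral_7^9 5.93 dx = 5.93*(9-7) = 5.93*2 = 11.86
Total: 5.1 + 2.9 + 11.86 = 19.86


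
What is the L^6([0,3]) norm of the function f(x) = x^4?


Step 1: ||f||_6 = (integral_0^3 |x^4|^6 dx)^(1/6)
     = (integral_0^3 x^24 dx)^(1/6)
Step 2: integral_0^3 x^24 dx = [x^25/(25)] from 0 to 3 = 3^25/25
     = 847288609443/25 = 3.389154e+10
Step 3: ||f||_6 = (3.389154e+10)^(1/6) = 56.887288


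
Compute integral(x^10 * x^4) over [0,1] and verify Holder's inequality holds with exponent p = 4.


Step 1: Exact integral of f*g = integral(x^14, 0, 1) = 1/15
     = 0.066667
Step 2: Holder bound with p=4, q=1.333333:
  ||f||_p = (integral x^40 dx)^(1/4) = (1/41)^(1/4) = 0.395188
  ||g||_q = (integral x^5.333333 dx)^(1/1.333333) = (1/6.333333)^(1/1.333333) = 0.250482
Step 3: Holder bound = ||f||_p * ||g||_q = 0.395188 * 0.250482 = 0.098987
Verification: 0.066667 <= 0.098987 (Holder holds)


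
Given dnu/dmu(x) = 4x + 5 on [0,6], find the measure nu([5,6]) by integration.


nu(A) = integral_A (dnu/dmu) dmu = integral_5^6 (4x + 5) dx
Step 1: Antiderivative F(x) = (4/2)x^2 + 5x
Step 2: F(6) = (4/2)*6^2 + 5*6 = 72 + 30 = 102
Step 3: F(5) = (4/2)*5^2 + 5*5 = 50 + 25 = 75
Step 4: nu([5,6]) = F(6) - F(5) = 102 - 75 = 27


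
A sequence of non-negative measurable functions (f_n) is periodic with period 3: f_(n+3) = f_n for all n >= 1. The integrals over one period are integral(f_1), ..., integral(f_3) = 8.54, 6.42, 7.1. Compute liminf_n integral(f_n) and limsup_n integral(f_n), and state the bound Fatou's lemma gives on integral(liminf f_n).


The sequence (integral(f_n)) is periodic with period 3, repeating the values 8.54, 6.42, 7.1 indefinitely.
Step 1: For a periodic sequence, every tail (a_m, a_(m+1), ...) contains all 3 period values infinitely often.
Step 2: Hence inf of every tail = min of the period values = min(8.54, 6.42, 7.1) = 6.42.
        liminf_n integral(f_n) = sup over m of (inf of tail from m) = 6.42.
Step 3: Similarly sup of every tail = max of the period values = 8.54.
        limsup_n integral(f_n) = 8.54.
Step 4: Fatou's lemma: integral(liminf_n f_n) <= liminf_n integral(f_n) = 6.42.
        So the integral of the pointwise liminf is at most 6.42.


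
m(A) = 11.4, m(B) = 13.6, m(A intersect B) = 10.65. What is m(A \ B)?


m(A \ B) = m(A) - m(A n B)
= 11.4 - 10.65
= 0.75


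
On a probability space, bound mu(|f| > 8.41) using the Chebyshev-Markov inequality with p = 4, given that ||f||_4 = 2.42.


Chebyshev/Markov inequality: mu(|f| > eps) <= (||f||_p / eps)^p
Step 1: ||f||_4 / eps = 2.42 / 8.41 = 0.287753
Step 2: Raise to power p = 4:
  (0.287753)^4 = 0.006856
Step 3: Therefore mu(|f| > 8.41) <= 0.006856


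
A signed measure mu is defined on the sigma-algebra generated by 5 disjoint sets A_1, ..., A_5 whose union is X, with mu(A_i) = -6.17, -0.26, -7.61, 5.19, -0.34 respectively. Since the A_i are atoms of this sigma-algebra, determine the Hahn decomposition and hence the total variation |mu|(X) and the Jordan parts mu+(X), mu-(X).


Step 1: Every measurable set is a union of atoms (the cells / points), so a Hahn decomposition is
  obtained by grouping atoms by sign: P = union of atoms with mu > 0, N = union of the remaining atoms.
  Atoms in P (indices): 4;  atoms in N (indices): 1, 2, 3, 5
  Positive values: 5.19
  Negative values: -6.17, -0.26, -7.61, -0.34
Step 2: mu+(X) = mu(P) = sum of positive atom values = 5.19
Step 3: mu-(X) = -mu(N) = sum of |negative atom values| = 14.38
Step 4: |mu|(X) = mu+(X) + mu-(X) = 5.19 + 14.38 = 19.57


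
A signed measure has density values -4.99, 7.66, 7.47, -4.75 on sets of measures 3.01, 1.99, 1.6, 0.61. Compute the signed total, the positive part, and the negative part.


Step 1: Compute signed measure on each set:
  Set 1: -4.99 * 3.01 = -15.0199
  Set 2: 7.66 * 1.99 = 15.2434
  Set 3: 7.47 * 1.6 = 11.952
  Set 4: -4.75 * 0.61 = -2.8975
Step 2: Total signed measure = (-15.0199) + (15.2434) + (11.952) + (-2.8975)
     = 9.278
Step 3: Positive part mu+(X) = sum of positive contributions = 27.1954
Step 4: Negative part mu-(X) = |sum of negative contributions| = 17.9174


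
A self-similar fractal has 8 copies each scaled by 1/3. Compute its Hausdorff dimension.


For a self-similar set with N copies scaled by 1/r:
dim_H = log(N)/log(r) = log(8)/log(3)
= 2.079442/1.098612
= 1.892789


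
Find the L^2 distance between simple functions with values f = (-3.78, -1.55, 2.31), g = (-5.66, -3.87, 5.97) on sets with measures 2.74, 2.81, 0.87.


Step 1: Compute differences f_i - g_i:
  -3.78 - -5.66 = 1.88
  -1.55 - -3.87 = 2.32
  2.31 - 5.97 = -3.66
Step 2: Compute |diff|^2 * measure for each set:
  |1.88|^2 * 2.74 = 3.5344 * 2.74 = 9.684256
  |2.32|^2 * 2.81 = 5.3824 * 2.81 = 15.124544
  |-3.66|^2 * 0.87 = 13.3956 * 0.87 = 11.654172
Step 3: Sum = 36.462972
Step 4: ||f-g||_2 = (36.462972)^(1/2) = 6.038458


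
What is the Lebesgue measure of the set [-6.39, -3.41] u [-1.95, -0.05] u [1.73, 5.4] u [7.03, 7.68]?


For pairwise disjoint intervals, m(union) = sum of lengths.
= (-3.41 - -6.39) + (-0.05 - -1.95) + (5.4 - 1.73) + (7.68 - 7.03)
= 2.98 + 1.9 + 3.67 + 0.65
= 9.2


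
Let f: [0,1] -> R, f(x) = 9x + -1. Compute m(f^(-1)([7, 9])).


f^(-1)([7, 9]) = {x : 7 <= 9x + -1 <= 9}
Solving: (7 - -1)/9 <= x <= (9 - -1)/9
= [0.888889, 1.111111]
Intersecting with [0,1]: [0.888889, 1]
Measure = 1 - 0.888889 = 0.111111


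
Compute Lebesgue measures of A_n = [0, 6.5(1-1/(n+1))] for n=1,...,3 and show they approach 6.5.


By continuity of measure from below: if A_n increases to A, then m(A_n) -> m(A).
Here A = [0, 6.5], so m(A) = 6.5
Step 1: a_1 = 6.5*(1 - 1/2) = 3.25, m(A_1) = 3.25
Step 2: a_2 = 6.5*(1 - 1/3) = 4.3333, m(A_2) = 4.3333
Step 3: a_3 = 6.5*(1 - 1/4) = 4.875, m(A_3) = 4.875
Limit: m(A_n) -> m([0,6.5]) = 6.5


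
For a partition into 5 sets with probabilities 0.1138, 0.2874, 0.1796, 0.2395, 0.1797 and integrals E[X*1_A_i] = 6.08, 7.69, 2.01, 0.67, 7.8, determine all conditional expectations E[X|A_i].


For each cell A_i: E[X|A_i] = E[X*1_A_i] / P(A_i)
Step 1: E[X|A_1] = 6.08 / 0.1138 = 53.427065
Step 2: E[X|A_2] = 7.69 / 0.2874 = 26.757133
Step 3: E[X|A_3] = 2.01 / 0.1796 = 11.191537
Step 4: E[X|A_4] = 0.67 / 0.2395 = 2.797495
Step 5: E[X|A_5] = 7.8 / 0.1797 = 43.405676
Verification: E[X] = sum E[X*1_A_i] = 6.08 + 7.69 + 2.01 + 0.67 + 7.8 = 24.25


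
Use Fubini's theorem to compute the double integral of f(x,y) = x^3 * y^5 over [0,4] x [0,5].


By Fubini's theorem, the double integral factors as a product of single integrals:
Step 1: integral_0^4 x^3 dx = [x^4/4] from 0 to 4
     = 4^4/4 = 64
Step 2: integral_0^5 y^5 dy = [y^6/6] from 0 to 5
     = 5^6/6 = 2604.166667
Step 3: Double integral = 64 * 2604.166667 = 166666.666667


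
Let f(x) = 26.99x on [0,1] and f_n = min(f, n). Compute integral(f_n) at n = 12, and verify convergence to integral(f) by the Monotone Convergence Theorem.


f(x) = 26.99x on [0,1]; f_n(x) = min(26.99x, n). At n = 12:
Step 1: f(x) reaches 12 at x = 12/26.99 = 0.444609
Step 2: integral(f_12) = integral(26.99x, 0, 0.444609) + integral(12, 0.444609, 1)
       = 26.99*0.444609^2/2 + 12*(1 - 0.444609)
       = 2.667655 + 6.664691
       = 9.332345
Step 3: As n -> infinity, f_n increases to f, so by MCT integral(f_n) -> integral(f) = 26.99/2 = 13.495.
Convergence: integral(f_12) = 9.332345 -> 13.495 as n -> infinity


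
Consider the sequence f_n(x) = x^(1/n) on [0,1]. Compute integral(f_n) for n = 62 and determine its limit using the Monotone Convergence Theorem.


At n = 62: f_62(x) = x^(1/62).
Step 1: integral(x^(1/62), 0, 1) = [x^(1/62+1) / (1/62+1)] from 0 to 1
     = 1 / (1/62 + 1) = 1 / ((62+1)/62) = 62/(62+1)
     = 62/63 = 0.984127
Step 2: As n -> infinity, f_n(x) = x^(1/n) -> 1 for x in (0,1], and f_n is increasing in n.
By MCT, lim_n integral(f_n) = integral(lim_n f_n) = integral(1, 0, 1) = 1.
Step 3: Verify convergence: 62/63 = 0.984127 -> 1


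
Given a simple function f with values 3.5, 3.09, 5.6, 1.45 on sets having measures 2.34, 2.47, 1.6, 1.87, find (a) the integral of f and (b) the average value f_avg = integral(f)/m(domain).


Step 1: Integral = sum(value_i * measure_i)
= 3.5*2.34 + 3.09*2.47 + 5.6*1.6 + 1.45*1.87
= 8.19 + 7.6323 + 8.96 + 2.7115
= 27.4938
Step 2: Total measure of domain = 2.34 + 2.47 + 1.6 + 1.87 = 8.28
Step 3: Average value = 27.4938 / 8.28 = 3.320507


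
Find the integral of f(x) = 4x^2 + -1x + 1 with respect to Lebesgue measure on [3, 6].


The Lebesgue integral of a Riemann-integrable function agrees with the Riemann integral.
Antiderivative F(x) = (4/3)x^3 + (-1/2)x^2 + 1x
F(6) = (4/3)*6^3 + (-1/2)*6^2 + 1*6
     = (4/3)*216 + (-1/2)*36 + 1*6
     = 288 + -18 + 6
     = 276
F(3) = 34.5
Integral = F(6) - F(3) = 276 - 34.5 = 241.5


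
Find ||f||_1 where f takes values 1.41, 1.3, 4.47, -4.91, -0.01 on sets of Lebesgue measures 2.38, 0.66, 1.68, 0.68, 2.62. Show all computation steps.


Step 1: Compute |f_i|^1 for each value:
  |1.41|^1 = 1.41
  |1.3|^1 = 1.3
  |4.47|^1 = 4.47
  |-4.91|^1 = 4.91
  |-0.01|^1 = 0.01
Step 2: Multiply by measures and sum:
  1.41 * 2.38 = 3.3558
  1.3 * 0.66 = 0.858
  4.47 * 1.68 = 7.5096
  4.91 * 0.68 = 3.3388
  0.01 * 2.62 = 0.0262
Sum = 3.3558 + 0.858 + 7.5096 + 3.3388 + 0.0262 = 15.0884
Step 3: Take the p-th root:
||f||_1 = (15.0884)^(1/1) = 15.0884


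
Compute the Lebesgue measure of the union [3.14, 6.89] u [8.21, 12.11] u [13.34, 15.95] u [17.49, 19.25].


For pairwise disjoint intervals, m(union) = sum of lengths.
= (6.89 - 3.14) + (12.11 - 8.21) + (15.95 - 13.34) + (19.25 - 17.49)
= 3.75 + 3.9 + 2.61 + 1.76
= 12.02


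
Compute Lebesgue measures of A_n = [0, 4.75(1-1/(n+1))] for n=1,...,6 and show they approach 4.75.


By continuity of measure from below: if A_n increases to A, then m(A_n) -> m(A).
Here A = [0, 4.75], so m(A) = 4.75
Step 1: a_1 = 4.75*(1 - 1/2) = 2.375, m(A_1) = 2.375
Step 2: a_2 = 4.75*(1 - 1/3) = 3.1667, m(A_2) = 3.1667
Step 3: a_3 = 4.75*(1 - 1/4) = 3.5625, m(A_3) = 3.5625
Step 4: a_4 = 4.75*(1 - 1/5) = 3.8, m(A_4) = 3.8
Step 5: a_5 = 4.75*(1 - 1/6) = 3.9583, m(A_5) = 3.9583
Step 6: a_6 = 4.75*(1 - 1/7) = 4.0714, m(A_6) = 4.0714
Limit: m(A_n) -> m([0,4.75]) = 4.75


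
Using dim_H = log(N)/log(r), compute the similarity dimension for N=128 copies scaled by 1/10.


For a self-similar set with N copies scaled by 1/r:
dim_H = log(N)/log(r) = log(128)/log(10)
= 4.85203/2.302585
= 2.10721


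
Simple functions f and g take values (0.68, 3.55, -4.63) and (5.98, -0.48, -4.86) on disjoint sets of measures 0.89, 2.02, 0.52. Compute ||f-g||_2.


Step 1: Compute differences f_i - g_i:
  0.68 - 5.98 = -5.3
  3.55 - -0.48 = 4.03
  -4.63 - -4.86 = 0.23
Step 2: Compute |diff|^2 * measure for each set:
  |-5.3|^2 * 0.89 = 28.09 * 0.89 = 25.0001
  |4.03|^2 * 2.02 = 16.2409 * 2.02 = 32.806618
  |0.23|^2 * 0.52 = 0.0529 * 0.52 = 0.027508
Step 3: Sum = 57.834226
Step 4: ||f-g||_2 = (57.834226)^(1/2) = 7.604882


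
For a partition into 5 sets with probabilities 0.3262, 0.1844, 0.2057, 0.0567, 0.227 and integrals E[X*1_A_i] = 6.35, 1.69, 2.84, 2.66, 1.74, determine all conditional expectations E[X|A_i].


For each cell A_i: E[X|A_i] = E[X*1_A_i] / P(A_i)
Step 1: E[X|A_1] = 6.35 / 0.3262 = 19.466585
Step 2: E[X|A_2] = 1.69 / 0.1844 = 9.164859
Step 3: E[X|A_3] = 2.84 / 0.2057 = 13.806514
Step 4: E[X|A_4] = 2.66 / 0.0567 = 46.91358
Step 5: E[X|A_5] = 1.74 / 0.227 = 7.665198
Verification: E[X] = sum E[X*1_A_i] = 6.35 + 1.69 + 2.84 + 2.66 + 1.74 = 15.28


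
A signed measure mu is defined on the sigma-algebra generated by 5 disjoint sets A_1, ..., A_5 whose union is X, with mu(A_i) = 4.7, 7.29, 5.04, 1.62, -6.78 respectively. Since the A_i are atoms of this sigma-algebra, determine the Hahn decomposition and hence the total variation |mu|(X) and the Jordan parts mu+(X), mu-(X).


Step 1: Every measurable set is a union of atoms (the cells / points), so a Hahn decomposition is
  obtained by grouping atoms by sign: P = union of atoms with mu > 0, N = union of the remaining atoms.
  Atoms in P (indices): 1, 2, 3, 4;  atoms in N (indices): 5
  Positive values: 4.7, 7.29, 5.04, 1.62
  Negative values: -6.78
Step 2: mu+(X) = mu(P) = sum of positive atom values = 18.65
Step 3: mu-(X) = -mu(N) = sum of |negative atom values| = 6.78
Step 4: |mu|(X) = mu+(X) + mu-(X) = 18.65 + 6.78 = 25.43


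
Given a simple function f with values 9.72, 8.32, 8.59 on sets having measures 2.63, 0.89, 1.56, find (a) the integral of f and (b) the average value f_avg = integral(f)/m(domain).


Step 1: Integral = sum(value_i * measure_i)
= 9.72*2.63 + 8.32*0.89 + 8.59*1.56
= 25.5636 + 7.4048 + 13.4004
= 46.3688
Step 2: Total measure of domain = 2.63 + 0.89 + 1.56 = 5.08
Step 3: Average value = 46.3688 / 5.08 = 9.127717


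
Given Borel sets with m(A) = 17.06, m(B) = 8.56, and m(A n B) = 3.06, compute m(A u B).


By inclusion-exclusion: m(A u B) = m(A) + m(B) - m(A n B)
= 17.06 + 8.56 - 3.06
= 22.56


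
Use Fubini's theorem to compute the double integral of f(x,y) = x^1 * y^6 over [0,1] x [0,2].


By Fubini's theorem, the double integral factors as a product of single integrals:
Step 1: integral_0^1 x^1 dx = [x^2/2] from 0 to 1
     = 1^2/2 = 0.5
Step 2: integral_0^2 y^6 dy = [y^7/7] from 0 to 2
     = 2^7/7 = 18.285714
Step 3: Double integral = 0.5 * 18.285714 = 9.142857


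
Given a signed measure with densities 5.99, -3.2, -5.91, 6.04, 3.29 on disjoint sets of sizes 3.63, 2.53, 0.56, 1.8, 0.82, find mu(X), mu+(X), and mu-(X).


Step 1: Compute signed measure on each set:
  Set 1: 5.99 * 3.63 = 21.7437
  Set 2: -3.2 * 2.53 = -8.096
  Set 3: -5.91 * 0.56 = -3.3096
  Set 4: 6.04 * 1.8 = 10.872
  Set 5: 3.29 * 0.82 = 2.6978
Step 2: Total signed measure = (21.7437) + (-8.096) + (-3.3096) + (10.872) + (2.6978)
     = 23.9079
Step 3: Positive part mu+(X) = sum of positive contributions = 35.3135
Step 4: Negative part mu-(X) = |sum of negative contributions| = 11.4056


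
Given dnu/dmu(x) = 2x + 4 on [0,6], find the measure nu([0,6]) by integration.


nu(A) = integral_A (dnu/dmu) dmu = integral_0^6 (2x + 4) dx
Step 1: Antiderivative F(x) = (2/2)x^2 + 4x
Step 2: F(6) = (2/2)*6^2 + 4*6 = 36 + 24 = 60
Step 3: F(0) = (2/2)*0^2 + 4*0 = 0.0 + 0 = 0.0
Step 4: nu([0,6]) = F(6) - F(0) = 60 - 0.0 = 60


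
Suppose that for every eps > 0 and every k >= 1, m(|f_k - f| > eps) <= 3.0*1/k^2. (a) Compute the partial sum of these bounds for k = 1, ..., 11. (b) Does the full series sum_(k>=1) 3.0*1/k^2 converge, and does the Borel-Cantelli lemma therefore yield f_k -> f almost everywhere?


Step 1: List the terms 3.0*1/k^2 for k = 1 to 11:
  k=1: 3
  k=2: 0.75
  k=3: 0.333333
  k=4: 0.1875
  k=5: 0.12
  k=6: 0.083333
  k=7: 0.061224
  k=8: 0.046875
  k=9: 0.037037
  k=10: 0.03
  k=11: 0.024793
Step 2: Partial sum = 3 + 0.75 + 0.333333 + 0.1875 + 0.12 + 0.083333 + 0.061224 + 0.046875 + 0.037037 + 0.03 + 0.024793
     = 4.674097
Step 3: The full series sum_(k>=1) 3.0*1/k^2 converges (p-series with p = 2 > 1; a constant multiple of a convergent series converges).
Step 4: Fix eps > 0. Since sum_k m(|f_k - f| > eps) < infinity, the Borel-Cantelli lemma gives
        m(limsup_k {|f_k - f| > eps}) = 0, i.e. for a.e. x, |f_k(x) - f(x)| <= eps for all large k.
        Applying this with eps = 1/j for j = 1, 2, ... and intersecting the countably many full-measure sets,
        for a.e. x we get limsup_k |f_k(x) - f(x)| <= 1/j for every j, hence f_k -> f almost everywhere.
Conclusion: series converges; Borel-Cantelli yields f_k -> f a.e.


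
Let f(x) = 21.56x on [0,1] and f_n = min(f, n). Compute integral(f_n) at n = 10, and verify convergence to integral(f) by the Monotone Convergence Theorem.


f(x) = 21.56x on [0,1]; f_n(x) = min(21.56x, n). At n = 10:
Step 1: f(x) reaches 10 at x = 10/21.56 = 0.463822
Step 2: integral(f_10) = integral(21.56x, 0, 0.463822) + integral(10, 0.463822, 1)
       = 21.56*0.463822^2/2 + 10*(1 - 0.463822)
       = 2.319109 + 5.361781
       = 7.680891
Step 3: As n -> infinity, f_n increases to f, so by MCT integral(f_n) -> integral(f) = 21.56/2 = 10.78.
Convergence: integral(f_10) = 7.680891 -> 10.78 as n -> infinity


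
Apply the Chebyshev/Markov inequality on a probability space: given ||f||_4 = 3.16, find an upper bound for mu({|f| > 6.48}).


Chebyshev/Markov inequality: mu(|f| > eps) <= (||f||_p / eps)^p
Step 1: ||f||_4 / eps = 3.16 / 6.48 = 0.487654
Step 2: Raise to power p = 4:
  (0.487654)^4 = 0.056552
Step 3: Therefore mu(|f| > 6.48) <= 0.056552


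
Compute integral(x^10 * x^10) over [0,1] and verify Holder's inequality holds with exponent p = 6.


Step 1: Exact integral of f*g = integral(x^20, 0, 1) = 1/21
     = 0.047619
Step 2: Holder bound with p=6, q=1.2:
  ||f||_p = (integral x^60 dx)^(1/6) = (1/61)^(1/6) = 0.504017
  ||g||_q = (integral x^12 dx)^(1/1.2) = (1/13)^(1/1.2) = 0.117954
Step 3: Holder bound = ||f||_p * ||g||_q = 0.504017 * 0.117954 = 0.059451
Verification: 0.047619 <= 0.059451 (Holder holds)


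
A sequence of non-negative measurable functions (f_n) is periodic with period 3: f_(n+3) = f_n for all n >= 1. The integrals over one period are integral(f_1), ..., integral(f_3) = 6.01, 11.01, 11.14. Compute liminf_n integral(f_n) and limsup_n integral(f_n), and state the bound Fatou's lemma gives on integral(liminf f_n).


The sequence (integral(f_n)) is periodic with period 3, repeating the values 6.01, 11.01, 11.14 indefinitely.
Step 1: For a periodic sequence, every tail (a_m, a_(m+1), ...) contains all 3 period values infinitely often.
Step 2: Hence inf of every tail = min of the period values = min(6.01, 11.01, 11.14) = 6.01.
        liminf_n integral(f_n) = sup over m of (inf of tail from m) = 6.01.
Step 3: Similarly sup of every tail = max of the period values = 11.14.
        limsup_n integral(f_n) = 11.14.
Step 4: Fatou's lemma: integral(liminf_n f_n) <= liminf_n integral(f_n) = 6.01.
        So the integral of the pointwise liminf is at most 6.01.
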